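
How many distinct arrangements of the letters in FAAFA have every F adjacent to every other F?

4

Treat the 2 copies of F as a single block. The multiset to arrange is then {FF, A, A, A}, 4 items in all.
That gives (4)!/(3!) = 4 arrangements.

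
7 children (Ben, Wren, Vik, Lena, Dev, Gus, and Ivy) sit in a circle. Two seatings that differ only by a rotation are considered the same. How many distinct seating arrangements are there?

720

Seat Ben anywhere (absorbing the rotational symmetry), then permute the other 6: (6)! = 720.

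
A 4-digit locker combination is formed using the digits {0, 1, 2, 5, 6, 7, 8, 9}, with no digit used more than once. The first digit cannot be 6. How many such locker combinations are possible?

1470

The first digit has 8−1 = 7 choices (anything except 6).
The remaining 3 digits are filled from the other 7 symbols without repetition: 7 × 6 × 5 = 210.
Total: 7 × 210 = 1470.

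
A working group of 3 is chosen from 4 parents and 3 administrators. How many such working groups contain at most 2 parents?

Split by how many parents are chosen (0 through 2).
Sum: C(4,0)·C(3,3) + C(4,1)·C(3,2) + C(4,2)·C(3,1) = 1 + 12 + 18 = 31.

31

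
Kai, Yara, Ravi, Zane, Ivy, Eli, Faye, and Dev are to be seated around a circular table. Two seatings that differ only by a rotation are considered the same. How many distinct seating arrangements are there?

5040

Fix one person's seat to break rotational symmetry; the remaining 7 people can be arranged in (7)! = 5040 ways.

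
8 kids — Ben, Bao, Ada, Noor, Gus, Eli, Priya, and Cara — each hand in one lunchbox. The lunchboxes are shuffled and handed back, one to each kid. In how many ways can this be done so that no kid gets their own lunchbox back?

Count assignments avoiding every fixed point. For any j of the 8 kids fixed to their own lunchbox, the other 8−j can be arranged in (8−j)! ways.
By inclusion–exclusion this is Σ_{j=0}^{8} (−1)^j C(8,j)·(8−j)!.
Computing: 40320 − 40320 + 20160 − 6720 + 1680 − 336 + 56 − 8 + 1 = 14833.

14833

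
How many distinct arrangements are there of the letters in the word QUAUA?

30

QUAUA has 5 letters with A appearing twice and U appearing twice.
So there are 5! / (2!·2!) = 30 distinguishable arrangements.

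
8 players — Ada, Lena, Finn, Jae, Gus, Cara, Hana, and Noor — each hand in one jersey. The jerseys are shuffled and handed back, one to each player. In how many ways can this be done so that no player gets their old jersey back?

14833

This is the derangement count D_8: permutations of 8 items with no fixed point.
By inclusion–exclusion this is Σ_{j=0}^{8} (−1)^j C(8,j)·(8−j)!.
Computing: 40320 − 40320 + 20160 − 6720 + 1680 − 336 + 56 − 8 + 1 = 14833.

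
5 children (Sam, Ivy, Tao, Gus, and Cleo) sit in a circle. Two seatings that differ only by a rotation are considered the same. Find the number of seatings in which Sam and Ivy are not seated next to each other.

All circular seatings of 5 people number (4)! = 24.
Those with Sam next to Ivy: fuse the pair into one unit and seat 4 units around a circle — 2·(3)! = 12.
Subtracting, 24 − 12 = 12.

12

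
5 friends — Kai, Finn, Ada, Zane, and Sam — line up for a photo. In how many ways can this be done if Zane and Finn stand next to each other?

Treat {Zane, Finn} as a single unit. There are 4 units to order, and the pair itself can be ordered 2 ways.
That gives 2 × 4! = 2 × 24 = 48.

48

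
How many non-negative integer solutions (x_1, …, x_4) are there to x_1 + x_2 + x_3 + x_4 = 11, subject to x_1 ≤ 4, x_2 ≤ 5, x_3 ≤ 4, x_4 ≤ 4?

71

By stars and bars, unrestricted non-negative solutions to x_1+…+x_4 = 11 number C(11+3,3) = 364.
Subtract solutions that violate a single cap (substitute x_i' = x_i − (cap_i+1)): x_1 ≥ 5 gives C(9,3) = 84; x_2 ≥ 6 gives C(8,3) = 56; x_3 ≥ 5 gives C(9,3) = 84; x_4 ≥ 5 gives C(9,3) = 84. Together 308.
Add back pairs where two caps are both exceeded: 1 + 4 + 4 + 1 + 1 + 4 = 15.
By inclusion–exclusion the count is 364 − 308 + 15 = 71.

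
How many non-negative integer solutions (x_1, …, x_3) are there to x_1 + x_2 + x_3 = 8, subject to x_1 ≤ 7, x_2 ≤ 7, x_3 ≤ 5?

By stars and bars, unrestricted non-negative solutions to x_1+…+x_3 = 8 number C(8+2,2) = 45.
Subtract solutions that violate a single cap (substitute x_i' = x_i − (cap_i+1)): x_1 ≥ 8 gives C(2,2) = 1; x_2 ≥ 8 gives C(2,2) = 1; x_3 ≥ 6 gives C(4,2) = 6. Together 8.
No two caps can be exceeded simultaneously, so the pair terms are all 0.
By inclusion–exclusion the count is 45 − 8 + 0 = 37.

37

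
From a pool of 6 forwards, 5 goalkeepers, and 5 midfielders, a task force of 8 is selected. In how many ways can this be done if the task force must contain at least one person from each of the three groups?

12495

Total 8-person selections from all 16: C(16,8) = 12870.
Subtract selections that omit an entire group: no forwards → C(10,8) = 45; no goalkeepers → C(11,8) = 165; no midfielders → C(11,8) = 165.
Add back selections omitting two groups (i.e. drawn from a single group): C(6,8) + C(5,8) + C(5,8) = 0.
By inclusion–exclusion: 12870 − 375 + 0 = 12495.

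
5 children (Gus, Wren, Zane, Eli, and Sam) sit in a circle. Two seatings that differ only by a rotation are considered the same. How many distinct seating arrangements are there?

Seat Gus anywhere (absorbing the rotational symmetry), then permute the other 4: (4)! = 24.

24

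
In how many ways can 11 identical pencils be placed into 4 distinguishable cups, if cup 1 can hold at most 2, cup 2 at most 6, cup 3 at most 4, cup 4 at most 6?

73

By stars and bars, unrestricted non-negative solutions to x_1+…+x_4 = 11 number C(11+3,3) = 364.
Subtract solutions that violate a single cap (substitute x_i' = x_i − (cap_i+1)): x_1 ≥ 3 gives C(11,3) = 165; x_2 ≥ 7 gives C(7,3) = 35; x_3 ≥ 5 gives C(9,3) = 84; x_4 ≥ 7 gives C(7,3) = 35. Together 319.
Add back pairs where two caps are both exceeded: 4 + 20 + 4 + 0 + 0 + 0 = 28.
By inclusion–exclusion the count is 364 − 319 + 28 = 73.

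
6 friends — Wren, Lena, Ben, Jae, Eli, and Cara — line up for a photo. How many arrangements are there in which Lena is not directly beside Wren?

480

Of the 6! = 720 arrangements, those with Lena and Wren adjacent number 2 × 5! = 240 (treat the pair as a block with 2 internal orders).
So 720 − 240 = 480 arrangements keep them apart.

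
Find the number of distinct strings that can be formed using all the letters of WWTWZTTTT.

504

Letter multiplicities in WWTWZTTTT: T×5, W×3, Z×1.
So there are 9! / (5!·3!) = 504 distinguishable arrangements.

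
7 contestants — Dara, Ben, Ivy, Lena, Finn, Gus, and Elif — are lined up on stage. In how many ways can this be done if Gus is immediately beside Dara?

1440

Treat {Gus, Dara} as a single unit. There are 6 units to order, and the pair itself can be ordered 2 ways.
So the count is 2·(6)! = 1440.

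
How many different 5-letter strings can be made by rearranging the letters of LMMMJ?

20

LMMMJ has 5 letters with M appearing 3 times.
The number of distinct arrangements is 5!/(3!) = 120/6 = 20.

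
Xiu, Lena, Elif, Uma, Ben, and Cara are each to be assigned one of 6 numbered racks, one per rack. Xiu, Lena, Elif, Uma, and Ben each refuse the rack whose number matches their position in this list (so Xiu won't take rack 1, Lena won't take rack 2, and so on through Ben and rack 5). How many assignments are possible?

Let Aᵢ (for 1 ≤ i ≤ 5) be the placements that put person i in their forbidden rack. Any j of these fix j positions, leaving (6−j)! ways to fill the rest, and there are C(5,j) ways to pick which j.
By inclusion–exclusion, the number of valid placements is Σ_{j=0}^{5} (−1)^j C(5,j)·(6−j)!.
Computing: 720 − 600 + 240 − 60 + 10 − 1 = 309.

309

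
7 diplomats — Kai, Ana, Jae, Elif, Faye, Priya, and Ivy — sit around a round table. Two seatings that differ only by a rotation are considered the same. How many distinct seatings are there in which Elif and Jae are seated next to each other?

240

Treat {Elif, Jae} as one unit (2 internal orders) and seat the resulting 6 units around the table: (5)! circular arrangements.
So 2 × (5)! = 2 × 120 = 240.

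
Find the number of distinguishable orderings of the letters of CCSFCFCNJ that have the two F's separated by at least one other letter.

Total arrangements of CCSFCFCNJ: 9!/(4!·2!) = 7560.
If the two F's are adjacent, glue them into one block, leaving 8 items to arrange: (8)!/(4!) = 1680 ways.
Hence 7560 − 1680 = 5880.

5880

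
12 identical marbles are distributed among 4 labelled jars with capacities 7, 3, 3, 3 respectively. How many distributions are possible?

32

Ignoring the caps, the number of non-negative solutions to x_1+…+x_4 = 12 is C(15,3) = 455.
Subtract solutions that violate a single cap (substitute x_i' = x_i − (cap_i+1)): x_1 ≥ 8 gives C(7,3) = 35; x_2 ≥ 4 gives C(11,3) = 165; x_3 ≥ 4 gives C(11,3) = 165; x_4 ≥ 4 gives C(11,3) = 165. Together 530.
Add back pairs where two caps are both exceeded: 1 + 1 + 1 + 35 + 35 + 35 = 108.
Subtract triples: 0 + 0 + 0 + 1 = 1.
By inclusion–exclusion the count is 455 − 530 + 108 − 1 = 32.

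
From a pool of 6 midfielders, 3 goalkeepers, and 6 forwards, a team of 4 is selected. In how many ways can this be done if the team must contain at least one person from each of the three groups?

With no constraint there are C(15,4) = 1365 possible selections.
Subtract selections that omit an entire group: no midfielders → C(9,4) = 126; no goalkeepers → C(12,4) = 495; no forwards → C(9,4) = 126.
Add back selections omitting two groups (i.e. drawn from a single group): C(6,4) + C(3,4) + C(6,4) = 30.
By inclusion–exclusion: 1365 − 747 + 30 = 648.

648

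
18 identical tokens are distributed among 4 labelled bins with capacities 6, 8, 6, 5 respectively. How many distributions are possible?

114

Ignoring the caps, the number of non-negative solutions to x_1+…+x_4 = 18 is C(21,3) = 1330.
Subtract solutions that violate a single cap (substitute x_i' = x_i − (cap_i+1)): x_1 ≥ 7 gives C(14,3) = 364; x_2 ≥ 9 gives C(12,3) = 220; x_3 ≥ 7 gives C(14,3) = 364; x_4 ≥ 6 gives C(15,3) = 455. Together 1403.
Add back pairs where two caps are both exceeded: 10 + 35 + 56 + 10 + 20 + 56 = 187.
By inclusion–exclusion the count is 1330 − 1403 + 187 = 114.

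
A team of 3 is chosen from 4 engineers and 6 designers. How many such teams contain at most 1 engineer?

Split by how many engineers are chosen (0 through 1).
Sum: C(4,0)·C(6,3) + C(4,1)·C(6,2) = 20 + 60 = 80.

80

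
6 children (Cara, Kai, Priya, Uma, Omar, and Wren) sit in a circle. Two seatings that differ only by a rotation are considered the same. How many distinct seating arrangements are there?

120

Seat Cara anywhere (absorbing the rotational symmetry), then permute the other 5: (5)! = 120.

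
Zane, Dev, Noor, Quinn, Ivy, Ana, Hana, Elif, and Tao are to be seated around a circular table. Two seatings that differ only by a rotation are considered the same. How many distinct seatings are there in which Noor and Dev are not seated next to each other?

30240

Without the restriction there are (8)! = 40320 seatings.
Seatings with Noor beside Dev: treat them as a block with 2 internal orders, giving 2 × (7)! = 10080.
Subtracting, 40320 − 10080 = 30240.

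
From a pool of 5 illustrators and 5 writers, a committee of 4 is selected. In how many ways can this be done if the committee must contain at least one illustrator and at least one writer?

Unrestricted: C(10,4) = 210 ways to pick any 4 of the 10.
Selections missing a whole group: no illustrators → C(5,4) = 5; no writers → C(5,4) = 5.
Both groups omitted at once is impossible, so 210 − 10 = 200.

200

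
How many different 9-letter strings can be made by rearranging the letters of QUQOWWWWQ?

2520

Letter multiplicities in QUQOWWWWQ: O×1, Q×3, U×1, W×4.
Dividing 9! = 362880 by 4!·3! = 144 for the repeated letters gives 2520.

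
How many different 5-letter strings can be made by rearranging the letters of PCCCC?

5

Letter multiplicities in PCCCC: C×4, P×1.
So there are 5! / (4!) = 5 distinguishable arrangements.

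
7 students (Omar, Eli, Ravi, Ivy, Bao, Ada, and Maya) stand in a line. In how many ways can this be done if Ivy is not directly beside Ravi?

There are 7! = 5040 arrangements in all. If Ivy and Ravi are adjacent, merging them into one block gives 2·(6)! = 1440 arrangements.
Complementary counting: 5040 − 1440 = 3600.

3600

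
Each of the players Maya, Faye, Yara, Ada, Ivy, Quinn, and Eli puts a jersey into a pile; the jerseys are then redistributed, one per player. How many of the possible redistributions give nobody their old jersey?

This is the derangement count D_7: permutations of 7 items with no fixed point.
By inclusion–exclusion this is Σ_{j=0}^{7} (−1)^j C(7,j)·(7−j)!.
Computing: 5040 − 5040 + 2520 − 840 + 210 − 42 + 7 − 1 = 1854.

1854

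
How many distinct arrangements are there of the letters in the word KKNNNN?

15

Letter multiplicities in KKNNNN: K×2, N×4.
Dividing 6! = 720 by 4!·2! = 48 for the repeated letters gives 15.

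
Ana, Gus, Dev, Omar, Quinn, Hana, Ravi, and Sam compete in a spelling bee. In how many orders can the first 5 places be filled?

6720

There are 8 choices for 1st place, 7 for 2nd, and so on down to 4 for position 5.
That gives 8 × 7 × 6 × 5 × 4 = 6720.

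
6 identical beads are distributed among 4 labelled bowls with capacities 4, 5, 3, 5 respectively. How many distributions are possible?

By stars and bars, unrestricted non-negative solutions to x_1+…+x_4 = 6 number C(6+3,3) = 84.
Subtract solutions that violate a single cap (substitute x_i' = x_i − (cap_i+1)): x_1 ≥ 5 gives C(4,3) = 4; x_2 ≥ 6 gives C(3,3) = 1; x_3 ≥ 4 gives C(5,3) = 10; x_4 ≥ 6 gives C(3,3) = 1. Together 16.
No two caps can be exceeded simultaneously, so the pair terms are all 0.
By inclusion–exclusion the count is 84 − 16 + 0 = 68.

68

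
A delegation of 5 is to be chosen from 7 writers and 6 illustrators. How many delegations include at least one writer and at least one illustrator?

1260

Unrestricted: C(13,5) = 1287 ways to pick any 5 of the 13.
Selections missing a whole group: no writers → C(6,5) = 6; no illustrators → C(7,5) = 21.
Both groups omitted at once is impossible, so 1287 − 27 = 1260.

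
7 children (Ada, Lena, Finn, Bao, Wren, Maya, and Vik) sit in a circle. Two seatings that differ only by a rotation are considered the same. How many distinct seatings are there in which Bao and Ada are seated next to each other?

Treat {Bao, Ada} as one unit (2 internal orders) and seat the resulting 6 units around the table: (5)! circular arrangements.
So 2 × (5)! = 2 × 120 = 240.

240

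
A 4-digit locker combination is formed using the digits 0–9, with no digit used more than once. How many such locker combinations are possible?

This is a permutation of 4 out of 10: P(10,4) = 10!/6!.
10 × 9 × 8 × 7 = 5040.

5040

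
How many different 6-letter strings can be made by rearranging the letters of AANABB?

Letter multiplicities in AANABB: A×3, B×2, N×1.
So there are 6! / (3!·2!) = 60 distinguishable arrangements.

60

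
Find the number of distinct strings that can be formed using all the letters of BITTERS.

2520

BITTERS has 7 letters with T appearing twice.
Dividing 7! = 5040 by 2! = 2 for the repeated letters gives 2520.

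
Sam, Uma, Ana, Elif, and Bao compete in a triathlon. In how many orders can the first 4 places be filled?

120

There are 5 choices for 1st place, 4 for 2nd, and so on down to 2 for position 4.
That gives 5 × 4 × 3 × 2 = 120.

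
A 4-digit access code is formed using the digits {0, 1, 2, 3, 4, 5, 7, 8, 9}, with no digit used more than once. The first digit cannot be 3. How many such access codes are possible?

2688

The first digit has 9−1 = 8 choices (anything except 3).
The remaining 3 digits are filled from the other 8 symbols without repetition: 8 × 7 × 6 = 336.
Total: 8 × 336 = 2688.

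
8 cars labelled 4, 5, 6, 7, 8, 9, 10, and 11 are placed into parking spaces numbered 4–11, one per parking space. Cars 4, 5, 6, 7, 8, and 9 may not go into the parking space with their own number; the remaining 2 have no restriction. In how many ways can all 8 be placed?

18806

Let Aᵢ (for 4 ≤ i ≤ 9) be the placements that put car i in its forbidden parking space. Any j of these fix j positions, leaving (8−j)! ways to fill the rest, and there are C(6,j) ways to pick which j.
By inclusion–exclusion, the number of valid placements is Σ_{j=0}^{6} (−1)^j C(6,j)·(8−j)!.
Computing: 40320 − 30240 + 10800 − 2400 + 360 − 36 + 2 = 18806.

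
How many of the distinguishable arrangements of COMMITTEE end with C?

5040

With the last slot taken by C, it remains to arrange the other 8 letters (OMMITTEE).
Those 8 letters have E appearing twice, M appearing twice, and T appearing twice, giving (8)!/(2!·2!·2!) = 5040.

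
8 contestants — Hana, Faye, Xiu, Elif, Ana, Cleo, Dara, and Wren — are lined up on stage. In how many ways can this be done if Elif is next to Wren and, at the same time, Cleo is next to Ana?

Treat {Elif,Wren} as one block (2 orders) and {Cleo,Ana} as another (2 orders).
That leaves 6 units to arrange: 2 × 2 × 6! = 4 × 720 = 2880.

2880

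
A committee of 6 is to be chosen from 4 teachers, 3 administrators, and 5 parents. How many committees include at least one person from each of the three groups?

With no constraint there are C(12,6) = 924 possible selections.
Subtract selections that omit an entire group: no teachers → C(8,6) = 28; no administrators → C(9,6) = 84; no parents → C(7,6) = 7.
Add back selections omitting two groups (i.e. drawn from a single group): C(4,6) + C(3,6) + C(5,6) = 0.
By inclusion–exclusion: 924 − 119 + 0 = 805.

805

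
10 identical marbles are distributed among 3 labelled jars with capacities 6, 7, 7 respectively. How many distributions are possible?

44

Without the upper bounds there are C(12,2) = 66 ways to split 10 among 3 jars.
Subtract solutions that violate a single cap (substitute x_i' = x_i − (cap_i+1)): x_1 ≥ 7 gives C(5,2) = 10; x_2 ≥ 8 gives C(4,2) = 6; x_3 ≥ 8 gives C(4,2) = 6. Together 22.
No two caps can be exceeded simultaneously, so the pair terms are all 0.
By inclusion–exclusion the count is 66 − 22 + 0 = 44.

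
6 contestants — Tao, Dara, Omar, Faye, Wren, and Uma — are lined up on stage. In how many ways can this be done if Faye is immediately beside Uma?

240

Place the 4 others and the Faye-Uma pair as 5 objects in a line; the pair has 2 internal arrangements.
So the count is 2·(5)! = 240.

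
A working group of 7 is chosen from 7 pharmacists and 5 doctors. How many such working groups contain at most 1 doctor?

36

Split by how many doctors are chosen (0 through 1).
Sum: C(5,0)·C(7,7) + C(5,1)·C(7,6) = 1 + 35 = 36.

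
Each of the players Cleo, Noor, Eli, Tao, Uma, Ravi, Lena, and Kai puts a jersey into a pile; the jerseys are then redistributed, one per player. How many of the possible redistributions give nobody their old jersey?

14833

Let Aᵢ be the assignments in which player i gets their old jersey. We want the size of the complement of A₁∪…∪A_8.
By inclusion–exclusion this is Σ_{j=0}^{8} (−1)^j C(8,j)·(8−j)!.
Computing: 40320 − 40320 + 20160 − 6720 + 1680 − 336 + 56 − 8 + 1 = 14833.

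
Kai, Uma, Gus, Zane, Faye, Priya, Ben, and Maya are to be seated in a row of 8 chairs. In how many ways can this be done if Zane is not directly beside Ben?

There are 8! = 40320 arrangements in all. If Zane and Ben are adjacent, merging them into one block gives 2·(7)! = 10080 arrangements.
Complementary counting: 40320 − 10080 = 30240.

30240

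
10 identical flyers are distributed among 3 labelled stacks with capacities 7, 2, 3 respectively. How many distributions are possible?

Ignoring the caps, the number of non-negative solutions to x_1+…+x_3 = 10 is C(12,2) = 66.
Subtract solutions that violate a single cap (substitute x_i' = x_i − (cap_i+1)): x_1 ≥ 8 gives C(4,2) = 6; x_2 ≥ 3 gives C(9,2) = 36; x_3 ≥ 4 gives C(8,2) = 28. Together 70.
Add back pairs where two caps are both exceeded: 0 + 0 + 10 = 10.
By inclusion–exclusion the count is 66 − 70 + 10 = 6.

6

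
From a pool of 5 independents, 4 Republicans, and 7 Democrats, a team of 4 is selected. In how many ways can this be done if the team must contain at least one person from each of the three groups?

910

With no constraint there are C(16,4) = 1820 possible selections.
Selections missing a whole group: no independents → C(11,4) = 330; no Republicans → C(12,4) = 495; no Democrats → C(9,4) = 126.
Add back selections omitting two groups (i.e. drawn from a single group): C(5,4) + C(4,4) + C(7,4) = 41.
By inclusion–exclusion: 1820 − 951 + 41 = 910.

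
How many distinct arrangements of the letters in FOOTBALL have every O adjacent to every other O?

Treat the 2 copies of O as a single block. The multiset to arrange is then {OO, A, B, F, L, L, T}, 7 items in all.
That gives (7)!/(2!) = 2520 arrangements.

2520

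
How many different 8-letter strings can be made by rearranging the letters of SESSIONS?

Letter multiplicities in SESSIONS: E×1, I×1, N×1, O×1, S×4.
The number of distinct arrangements is 8!/(4!) = 40320/24 = 1680.

1680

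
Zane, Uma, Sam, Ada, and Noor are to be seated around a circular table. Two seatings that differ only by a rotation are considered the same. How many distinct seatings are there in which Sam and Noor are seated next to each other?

12

Treat {Sam, Noor} as one unit (2 internal orders) and seat the resulting 4 units around the table: (3)! circular arrangements.
So 2 × (3)! = 2 × 6 = 12.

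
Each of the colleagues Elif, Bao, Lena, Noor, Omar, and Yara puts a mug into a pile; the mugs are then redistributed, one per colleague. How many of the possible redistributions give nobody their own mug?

265

This is the derangement count D_6: permutations of 6 items with no fixed point.
By inclusion–exclusion this is Σ_{j=0}^{6} (−1)^j C(6,j)·(6−j)!.
Computing: 720 − 720 + 360 − 120 + 30 − 6 + 1 = 265.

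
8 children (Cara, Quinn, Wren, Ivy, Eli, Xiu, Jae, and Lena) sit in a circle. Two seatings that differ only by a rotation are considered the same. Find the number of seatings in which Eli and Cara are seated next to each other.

Treat {Eli, Cara} as one unit (2 internal orders) and seat the resulting 7 units around the table: (6)! circular arrangements.
So 2 × (6)! = 2 × 720 = 1440.

1440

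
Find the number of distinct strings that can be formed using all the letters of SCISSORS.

1680

Letter multiplicities in SCISSORS: C×1, I×1, O×1, R×1, S×4.
So there are 8! / (4!) = 1680 distinguishable arrangements.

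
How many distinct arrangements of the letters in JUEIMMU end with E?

With the last slot taken by E, it remains to arrange the other 6 letters (JUIMMU).
Those 6 letters have M appearing twice and U appearing twice, giving (6)!/(2!·2!) = 180.

180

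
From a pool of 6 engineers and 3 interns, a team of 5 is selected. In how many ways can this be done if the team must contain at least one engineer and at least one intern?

Unrestricted: C(9,5) = 126 ways to pick any 5 of the 9.
Selections missing a whole group: no engineers → C(3,5) = 0; no interns → C(6,5) = 6.
Both groups omitted at once is impossible, so 126 − 6 = 120.

120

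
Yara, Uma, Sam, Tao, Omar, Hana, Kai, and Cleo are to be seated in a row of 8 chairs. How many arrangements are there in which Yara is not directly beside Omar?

There are 8! = 40320 arrangements in all. If Yara and Omar are adjacent, merging them into one block gives 2·(7)! = 10080 arrangements.
So 40320 − 10080 = 30240 arrangements keep them apart.

30240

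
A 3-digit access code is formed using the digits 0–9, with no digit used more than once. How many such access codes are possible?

720

This is a permutation of 3 out of 10: P(10,3) = 10!/7!.
That product is 10 × 9 × 8 = 720.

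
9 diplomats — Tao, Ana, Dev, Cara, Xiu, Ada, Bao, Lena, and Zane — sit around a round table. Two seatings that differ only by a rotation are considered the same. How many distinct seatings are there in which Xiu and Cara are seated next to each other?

10080

Glue Xiu and Cara into a block (2 internal orders). Seating 8 units around a circle gives (7)! arrangements.
So 2 × (7)! = 2 × 5040 = 10080.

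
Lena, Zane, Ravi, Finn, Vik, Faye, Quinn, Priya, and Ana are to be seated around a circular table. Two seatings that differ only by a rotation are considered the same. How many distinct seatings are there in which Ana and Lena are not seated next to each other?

30240

All circular seatings of 9 people number (8)! = 40320.
Seatings with Ana beside Lena: treat them as a block with 2 internal orders, giving 2 × (7)! = 10080.
Subtracting, 40320 − 10080 = 30240.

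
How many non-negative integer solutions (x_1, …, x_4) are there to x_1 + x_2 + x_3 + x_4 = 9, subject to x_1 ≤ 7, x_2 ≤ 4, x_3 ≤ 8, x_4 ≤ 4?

Without the upper bounds there are C(12,3) = 220 ways to split 9 among 4 variables.
Subtract solutions that violate a single cap (substitute x_i' = x_i − (cap_i+1)): x_1 ≥ 8 gives C(4,3) = 4; x_2 ≥ 5 gives C(7,3) = 35; x_3 ≥ 9 gives C(3,3) = 1; x_4 ≥ 5 gives C(7,3) = 35. Together 75.
No two caps can be exceeded simultaneously, so the pair terms are all 0.
By inclusion–exclusion the count is 220 − 75 + 0 = 145.

145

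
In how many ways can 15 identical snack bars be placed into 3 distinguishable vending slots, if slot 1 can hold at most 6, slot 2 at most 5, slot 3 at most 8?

15

Ignoring the caps, the number of non-negative solutions to x_1+…+x_3 = 15 is C(17,2) = 136.
Subtract solutions that violate a single cap (substitute x_i' = x_i − (cap_i+1)): x_1 ≥ 7 gives C(10,2) = 45; x_2 ≥ 6 gives C(11,2) = 55; x_3 ≥ 9 gives C(8,2) = 28. Together 128.
Add back pairs where two caps are both exceeded: 6 + 0 + 1 = 7.
By inclusion–exclusion the count is 136 − 128 + 7 = 15.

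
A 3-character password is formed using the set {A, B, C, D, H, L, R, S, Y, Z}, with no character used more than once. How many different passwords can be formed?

With no repetition, fill the 3 characters in order: 10 choices, then 9, down to 8.
That product is 10 × 9 × 8 = 720.

720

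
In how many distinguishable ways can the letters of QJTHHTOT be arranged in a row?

The 8 letters of QJTHHTOT have repeats: H appearing twice and T appearing 3 times.
Dividing 8! = 40320 by 3!·2! = 12 for the repeated letters gives 3360.

3360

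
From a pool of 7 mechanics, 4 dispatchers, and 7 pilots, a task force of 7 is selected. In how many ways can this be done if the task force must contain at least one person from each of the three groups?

Total 7-person selections from all 18: C(18,7) = 31824.
Selections missing a whole group: no mechanics → C(11,7) = 330; no dispatchers → C(14,7) = 3432; no pilots → C(11,7) = 330.
Add back selections omitting two groups (i.e. drawn from a single group): C(7,7) + C(4,7) + C(7,7) = 2.
By inclusion–exclusion: 31824 − 4092 + 2 = 27734.

27734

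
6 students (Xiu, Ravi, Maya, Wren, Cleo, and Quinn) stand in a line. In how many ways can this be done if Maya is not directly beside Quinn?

480

There are 6! = 720 arrangements in all. If Maya and Quinn are adjacent, merging them into one block gives 2·(5)! = 240 arrangements.
Complementary counting: 720 − 240 = 480.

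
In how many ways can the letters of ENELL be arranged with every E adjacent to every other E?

12

Treat the 2 copies of E as a single block. The multiset to arrange is then {EE, L, L, N}, 4 items in all.
That gives (4)!/(2!) = 12 arrangements.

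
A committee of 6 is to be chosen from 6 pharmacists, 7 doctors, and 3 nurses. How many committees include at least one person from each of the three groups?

With no constraint there are C(16,6) = 8008 possible selections.
Subtract selections that omit an entire group: no pharmacists → C(10,6) = 210; no doctors → C(9,6) = 84; no nurses → C(13,6) = 1716.
Add back selections omitting two groups (i.e. drawn from a single group): C(6,6) + C(7,6) + C(3,6) = 8.
By inclusion–exclusion: 8008 − 2010 + 8 = 6006.

6006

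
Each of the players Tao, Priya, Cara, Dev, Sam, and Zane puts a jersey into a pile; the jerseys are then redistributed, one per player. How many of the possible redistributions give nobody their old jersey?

This is the derangement count D_6: permutations of 6 items with no fixed point.
By inclusion–exclusion this is Σ_{j=0}^{6} (−1)^j C(6,j)·(6−j)!.
Computing: 720 − 720 + 360 − 120 + 30 − 6 + 1 = 265.

265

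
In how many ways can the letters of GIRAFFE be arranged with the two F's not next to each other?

1800

Total arrangements of GIRAFFE: 7!/(2!) = 2520.
If the two F's are adjacent, glue them into one block, leaving 6 items to arrange: (6)! = 720 ways.
Subtracting, 2520 − 720 = 1800 arrangements keep the F's apart.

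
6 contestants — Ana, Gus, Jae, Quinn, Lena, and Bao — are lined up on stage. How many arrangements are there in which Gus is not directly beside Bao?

480

There are 6! = 720 arrangements in all. If Gus and Bao are adjacent, merging them into one block gives 2·(5)! = 240 arrangements.
So 720 − 240 = 480 arrangements keep them apart.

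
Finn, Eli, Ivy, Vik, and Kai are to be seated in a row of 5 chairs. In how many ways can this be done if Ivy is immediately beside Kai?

Place the 3 others and the Ivy-Kai pair as 4 objects in a line; the pair has 2 internal arrangements.
So the count is 2·(4)! = 48.

48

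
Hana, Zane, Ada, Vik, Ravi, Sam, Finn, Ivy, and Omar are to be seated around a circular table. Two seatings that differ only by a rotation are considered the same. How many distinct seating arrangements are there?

40320

Seat Hana anywhere (absorbing the rotational symmetry), then permute the other 8: (8)! = 40320.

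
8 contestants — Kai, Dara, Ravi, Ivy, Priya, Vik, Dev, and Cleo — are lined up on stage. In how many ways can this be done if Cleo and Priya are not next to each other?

30240

Of the 8! = 40320 arrangements, those with Cleo and Priya adjacent number 2 × 7! = 10080 (treat the pair as a block with 2 internal orders).
Complementary counting: 40320 − 10080 = 30240.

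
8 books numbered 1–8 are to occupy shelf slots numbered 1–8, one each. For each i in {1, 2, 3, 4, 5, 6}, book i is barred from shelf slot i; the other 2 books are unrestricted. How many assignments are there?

Let Aᵢ (for 1 ≤ i ≤ 6) be the placements that put book i in its forbidden shelf slot. Any j of these fix j positions, leaving (8−j)! ways to fill the rest, and there are C(6,j) ways to pick which j.
By inclusion–exclusion, the number of valid placements is Σ_{j=0}^{6} (−1)^j C(6,j)·(8−j)!.
Computing: 40320 − 30240 + 10800 − 2400 + 360 − 36 + 2 = 18806.

18806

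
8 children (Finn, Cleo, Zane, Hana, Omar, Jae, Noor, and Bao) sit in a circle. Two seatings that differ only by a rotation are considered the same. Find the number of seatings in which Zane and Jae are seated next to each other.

1440

Treat {Zane, Jae} as one unit (2 internal orders) and seat the resulting 7 units around the table: (6)! circular arrangements.
So 2 × (6)! = 2 × 720 = 1440.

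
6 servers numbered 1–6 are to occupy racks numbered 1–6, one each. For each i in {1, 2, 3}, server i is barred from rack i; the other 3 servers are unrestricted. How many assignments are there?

426

Let Aᵢ (for i ∈ {1, 2, 3}) be the placements that put server i in its forbidden rack. Any j of these fix j positions, leaving (6−j)! ways to fill the rest, and there are C(3,j) ways to pick which j.
By inclusion–exclusion, the number of valid placements is Σ_{j=0}^{3} (−1)^j C(3,j)·(6−j)!.
Computing: 720 − 360 + 72 − 6 = 426.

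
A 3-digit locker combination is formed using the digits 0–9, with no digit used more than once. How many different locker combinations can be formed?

This is a permutation of 3 out of 10: P(10,3) = 10!/7!.
That product is 10 × 9 × 8 = 720.

720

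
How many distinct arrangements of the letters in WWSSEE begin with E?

Fix E in the first position and arrange the remaining 5 letters.
Those 5 letters have S appearing twice and W appearing twice, giving (5)!/(2!·2!) = 30.

30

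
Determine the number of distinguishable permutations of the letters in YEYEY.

Letter multiplicities in YEYEY: E×2, Y×3.
So there are 5! / (3!·2!) = 10 distinguishable arrangements.

10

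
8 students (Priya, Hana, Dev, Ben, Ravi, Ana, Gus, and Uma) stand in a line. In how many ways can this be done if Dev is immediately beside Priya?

10080

Glue Dev and Priya into one block (2 internal orders), leaving 7 units to arrange in a row.
So the count is 2·(7)! = 10080.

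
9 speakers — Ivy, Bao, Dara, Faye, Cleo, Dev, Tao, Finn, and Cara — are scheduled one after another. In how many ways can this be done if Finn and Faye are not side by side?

282240

There are 9! = 362880 arrangements in all. If Finn and Faye are adjacent, merging them into one block gives 2·(8)! = 80640 arrangements.
So 362880 − 80640 = 282240 arrangements keep them apart.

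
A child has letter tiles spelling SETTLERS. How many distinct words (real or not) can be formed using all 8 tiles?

5040

SETTLERS has 8 letters with E appearing twice, S appearing twice, and T appearing twice.
So there are 8! / (2!·2!·2!) = 5040 distinguishable arrangements.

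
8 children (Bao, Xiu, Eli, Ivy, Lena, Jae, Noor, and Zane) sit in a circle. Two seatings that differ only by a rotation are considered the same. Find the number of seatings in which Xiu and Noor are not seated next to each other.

3600

All circular seatings of 8 people number (7)! = 5040.
Those with Xiu next to Noor: fuse the pair into one unit and seat 7 units around a circle — 2·(6)! = 1440.
Subtracting, 5040 − 1440 = 3600.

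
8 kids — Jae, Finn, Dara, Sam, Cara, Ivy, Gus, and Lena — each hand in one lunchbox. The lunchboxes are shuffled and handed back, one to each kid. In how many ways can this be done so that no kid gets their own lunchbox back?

Count assignments avoiding every fixed point. For any j of the 8 kids fixed to their own lunchbox, the other 8−j can be arranged in (8−j)! ways.
By inclusion–exclusion this is Σ_{j=0}^{8} (−1)^j C(8,j)·(8−j)!.
Computing: 40320 − 40320 + 20160 − 6720 + 1680 − 336 + 56 − 8 + 1 = 14833.

14833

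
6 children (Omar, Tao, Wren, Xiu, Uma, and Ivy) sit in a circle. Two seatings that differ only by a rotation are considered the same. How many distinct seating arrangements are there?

Around a circle, 6 distinct people have 6!/6 = (5)! = 120 rotationally distinct seatings.

120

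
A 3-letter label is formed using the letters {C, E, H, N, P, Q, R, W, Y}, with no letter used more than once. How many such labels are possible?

504

Choose and order 3 of the 9 symbols: the first letter has 9 options, the next 8, then 7.
9 × 8 × 7 = 504.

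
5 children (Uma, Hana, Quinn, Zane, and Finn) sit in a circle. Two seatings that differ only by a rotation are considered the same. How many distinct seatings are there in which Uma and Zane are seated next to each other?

Glue Uma and Zane into a block (2 internal orders). Seating 4 units around a circle gives (3)! arrangements.
So 2 × (3)! = 2 × 6 = 12.

12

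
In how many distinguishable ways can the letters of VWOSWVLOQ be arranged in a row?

45360

Letter multiplicities in VWOSWVLOQ: L×1, O×2, Q×1, S×1, V×2, W×2.
The number of distinct arrangements is 9!/(2!·2!·2!) = 362880/8 = 45360.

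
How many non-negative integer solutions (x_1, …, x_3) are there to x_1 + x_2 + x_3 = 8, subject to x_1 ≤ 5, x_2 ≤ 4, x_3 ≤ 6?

Without the upper bounds there are C(10,2) = 45 ways to split 8 among 3 variables.
Subtract solutions that violate a single cap (substitute x_i' = x_i − (cap_i+1)): x_1 ≥ 6 gives C(4,2) = 6; x_2 ≥ 5 gives C(5,2) = 10; x_3 ≥ 7 gives C(3,2) = 3. Together 19.
No two caps can be exceeded simultaneously, so the pair terms are all 0.
By inclusion–exclusion the count is 45 − 19 + 0 = 26.

26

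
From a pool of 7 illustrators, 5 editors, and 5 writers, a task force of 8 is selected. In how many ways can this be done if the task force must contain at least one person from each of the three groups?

23275

Total 8-person selections from all 17: C(17,8) = 24310.
Selections missing a whole group: no illustrators → C(10,8) = 45; no editors → C(12,8) = 495; no writers → C(12,8) = 495.
Add back selections omitting two groups (i.e. drawn from a single group): C(7,8) + C(5,8) + C(5,8) = 0.
By inclusion–exclusion: 24310 − 1035 + 0 = 23275.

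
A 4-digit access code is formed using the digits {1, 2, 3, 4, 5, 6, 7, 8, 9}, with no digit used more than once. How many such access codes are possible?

3024

This is a permutation of 4 out of 9: P(9,4) = 9!/5!.
9 × 8 × 7 × 6 = 3024.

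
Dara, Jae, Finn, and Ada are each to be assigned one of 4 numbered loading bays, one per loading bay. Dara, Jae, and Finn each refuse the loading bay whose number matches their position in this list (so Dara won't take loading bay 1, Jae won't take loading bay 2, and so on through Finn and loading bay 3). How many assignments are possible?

11

Let Aᵢ (for i ∈ {1, 2, 3}) be the placements that put person i in their forbidden loading bay. Any j of these fix j positions, leaving (4−j)! ways to fill the rest, and there are C(3,j) ways to pick which j.
By inclusion–exclusion, the number of valid placements is Σ_{j=0}^{3} (−1)^j C(3,j)·(4−j)!.
Computing: 24 − 18 + 6 − 1 = 11.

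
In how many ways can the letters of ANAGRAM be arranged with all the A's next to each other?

Treat the 3 copies of A as a single block. The multiset to arrange is then {AAA, G, M, N, R}, 5 items in all.
All 5 items are distinct, so there are (5)! = 120 arrangements.

120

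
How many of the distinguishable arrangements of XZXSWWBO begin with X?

With the first slot taken by X, it remains to arrange the other 7 letters (ZXSWWBO).
Those 7 letters have W appearing twice, giving (7)!/(2!) = 2520.

2520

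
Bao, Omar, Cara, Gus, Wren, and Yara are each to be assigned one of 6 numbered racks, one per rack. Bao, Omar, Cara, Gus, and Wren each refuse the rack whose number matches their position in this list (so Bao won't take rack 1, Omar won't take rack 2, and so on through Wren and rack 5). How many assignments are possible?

Let Aᵢ (for 1 ≤ i ≤ 5) be the placements that put person i in their forbidden rack. Any j of these fix j positions, leaving (6−j)! ways to fill the rest, and there are C(5,j) ways to pick which j.
By inclusion–exclusion, the number of valid placements is Σ_{j=0}^{5} (−1)^j C(5,j)·(6−j)!.
Computing: 720 − 600 + 240 − 60 + 10 − 1 = 309.

309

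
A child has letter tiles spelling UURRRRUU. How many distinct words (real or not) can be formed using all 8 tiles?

70

The 8 letters of UURRRRUU have repeats: R appearing 4 times and U appearing 4 times.
Dividing 8! = 40320 by 4!·4! = 576 for the repeated letters gives 70.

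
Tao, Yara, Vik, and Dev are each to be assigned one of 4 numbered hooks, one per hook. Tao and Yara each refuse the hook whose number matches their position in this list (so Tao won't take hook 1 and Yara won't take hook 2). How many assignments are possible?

14

Let Aᵢ (for i ∈ {1, 2}) be the placements that put person i in their forbidden hook. Any j of these fix j positions, leaving (4−j)! ways to fill the rest, and there are C(2,j) ways to pick which j.
By inclusion–exclusion, the number of valid placements is Σ_{j=0}^{2} (−1)^j C(2,j)·(4−j)!.
Computing: 24 − 12 + 2 = 14.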